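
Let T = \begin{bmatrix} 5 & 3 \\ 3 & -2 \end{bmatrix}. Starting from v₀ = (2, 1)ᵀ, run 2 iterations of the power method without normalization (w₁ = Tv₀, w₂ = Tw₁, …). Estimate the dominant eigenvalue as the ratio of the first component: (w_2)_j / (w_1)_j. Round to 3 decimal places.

5.923

w1 = Tv₀ = (13, 4)
w2 = Tw1 = (77, 31)
Ratio at component: 77 / 13 = 5.923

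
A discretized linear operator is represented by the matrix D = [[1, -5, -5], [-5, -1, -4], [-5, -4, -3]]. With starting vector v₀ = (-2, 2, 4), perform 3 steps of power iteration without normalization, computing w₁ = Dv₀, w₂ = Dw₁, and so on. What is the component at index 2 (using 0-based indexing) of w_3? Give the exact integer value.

-1788

w1 = Dv₀ = (-32, -8, -10)
w2 = Dw1 = (58, 208, 222)
w3 = Dw2 = (-2092, -1386, -1788)
The requested component of w3 is -1788.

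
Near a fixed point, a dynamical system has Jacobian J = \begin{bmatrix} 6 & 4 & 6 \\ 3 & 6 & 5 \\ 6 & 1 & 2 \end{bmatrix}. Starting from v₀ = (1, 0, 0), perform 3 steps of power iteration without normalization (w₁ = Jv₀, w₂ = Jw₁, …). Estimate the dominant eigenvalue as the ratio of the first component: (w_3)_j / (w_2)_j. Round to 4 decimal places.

12.7857

w1 = Jv₀ = (6, 3, 6)
w2 = Jw1 = (84, 66, 51)
w3 = Jw2 = (1074, 903, 672)
Ratio at component: 1074 / 84 = 12.7857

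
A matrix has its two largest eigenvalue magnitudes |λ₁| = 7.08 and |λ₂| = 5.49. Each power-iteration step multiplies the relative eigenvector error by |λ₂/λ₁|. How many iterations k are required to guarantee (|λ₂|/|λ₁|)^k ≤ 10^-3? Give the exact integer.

28

|λ₂/λ₁| = 5.49/7.08 = 0.77542
Need k ≥ ln(10^-3) / ln(0.77542) = -6.9078 / -0.2543 ≈ 27.159
Smallest integer k satisfying the bound: 28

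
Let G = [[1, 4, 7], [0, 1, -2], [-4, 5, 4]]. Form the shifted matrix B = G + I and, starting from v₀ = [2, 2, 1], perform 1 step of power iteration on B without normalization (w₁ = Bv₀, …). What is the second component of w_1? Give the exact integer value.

2

B = G + I has rows (2, 4, 7); (0, 2, -2); (-4, 5, 5)
w1 = Bv₀ = (2·2 + 4·2 + 7·1; 0·2 + 2·2 + (-2)·1; (-4)·2 + 5·2 + 5·1) = (19, 2, 7)
Requested component of w1: 2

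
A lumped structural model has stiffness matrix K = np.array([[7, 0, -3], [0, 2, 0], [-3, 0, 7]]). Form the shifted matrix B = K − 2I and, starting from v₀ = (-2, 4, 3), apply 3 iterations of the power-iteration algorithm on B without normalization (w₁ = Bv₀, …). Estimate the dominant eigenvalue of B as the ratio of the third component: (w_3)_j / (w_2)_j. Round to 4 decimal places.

7.9259

B = K − 2I has rows (5, 0, -3); (0, 0, 0); (-3, 0, 5)
w1 = Bv₀ = (5·(-2) + 0·4 + (-3)·3; 0·(-2) + 0·4 + 0·3; (-3)·(-2) + 0·4 + 5·3) = (-19, 0, 21)
w2 = Bw1 = (5·(-19) + 0·0 + (-3)·21; 0·(-19) + 0·0 + 0·21; (-3)·(-19) + 0·0 + 5·21) = (-158, 0, 162)
w3 = Bw2 = (-1276, 0, 1284)
Ratio: 1284/162 = 7.9259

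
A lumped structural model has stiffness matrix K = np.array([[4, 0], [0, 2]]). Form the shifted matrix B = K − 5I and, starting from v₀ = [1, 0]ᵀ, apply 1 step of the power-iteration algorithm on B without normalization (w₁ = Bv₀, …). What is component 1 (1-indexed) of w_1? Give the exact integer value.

-1

B = K − 5I has rows (-1, 0); (0, -3)
w1 = Bv₀ = ((-1)·1 + 0·0; 0·1 + (-3)·0) = (-1, 0)
Requested component of w1: -1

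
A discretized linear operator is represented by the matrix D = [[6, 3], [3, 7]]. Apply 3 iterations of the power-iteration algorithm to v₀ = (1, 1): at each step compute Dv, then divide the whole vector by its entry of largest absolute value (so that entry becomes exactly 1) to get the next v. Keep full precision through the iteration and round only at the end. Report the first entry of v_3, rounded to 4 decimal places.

Dv0 = (9.00000, 10.00000); divide by 10.00000 → v1 = (0.90000, 1.00000)
Dv1 = (8.40000, 9.70000); divide by 9.70000 → v2 = (0.86598, 1.00000)
Dv2 = (8.19588, 9.59794); divide by 9.59794 → v3 = (0.85392, 1.00000)
Requested entry of v3: 795/931 = 0.8539

0.8539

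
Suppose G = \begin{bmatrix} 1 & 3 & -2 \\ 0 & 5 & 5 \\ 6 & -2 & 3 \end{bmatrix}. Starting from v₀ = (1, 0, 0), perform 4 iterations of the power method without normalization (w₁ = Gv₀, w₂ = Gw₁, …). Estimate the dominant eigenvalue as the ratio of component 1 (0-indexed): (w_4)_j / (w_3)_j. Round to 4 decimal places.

w1 = Gv₀ = (1·1 + 3·0 + (-2)·0; 0·1 + 5·0 + 5·0; 6·1 + (-2)·0 + 3·0) = (1, 0, 6)
w2 = Gw1 = (1·1 + 3·0 + (-2)·6; 0·1 + 5·0 + 5·6; 6·1 + (-2)·0 + 3·6) = (-11, 30, 24)
w3 = Gw2 = (31, 270, -54)
w4 = Gw3 = (949, 1080, -516)
Ratio at component: 1080 / 270 = 4.0000

λ ≈ 4.0000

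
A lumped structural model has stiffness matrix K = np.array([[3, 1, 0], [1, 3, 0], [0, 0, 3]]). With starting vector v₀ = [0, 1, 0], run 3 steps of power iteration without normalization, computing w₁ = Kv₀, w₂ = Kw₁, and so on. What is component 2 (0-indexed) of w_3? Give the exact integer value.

0

w1 = Kv₀ = (1, 3, 0)
w2 = Kw1 = (6, 10, 0)
w3 = Kw2 = (28, 36, 0)
The requested component of w3 is 0.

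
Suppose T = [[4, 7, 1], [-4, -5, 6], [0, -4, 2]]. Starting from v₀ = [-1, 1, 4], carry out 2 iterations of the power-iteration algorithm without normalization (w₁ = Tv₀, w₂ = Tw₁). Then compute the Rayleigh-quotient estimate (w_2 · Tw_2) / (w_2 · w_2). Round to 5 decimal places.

λ ≈ 0.46492

w1 = Tv₀ = (4·(-1) + 7·1 + 1·4; (-4)·(-1) + (-5)·1 + 6·4; 0·(-1) + (-4)·1 + 2·4) = (7, 23, 4)
w2 = Tw1 = (4·7 + 7·23 + 1·4; (-4)·7 + (-5)·23 + 6·4; 0·7 + (-4)·23 + 2·4) = (193, -119, -84)
Tw2 = (-145, -681, 308)
w2·Tw2 = 193·(-145) + (-119)·(-681) + (-84)·308 = 27182; w2·w2 = 193·193 + (-119)·(-119) + (-84)·(-84) = 58466
λ ≈ 27182/58466 = 0.46492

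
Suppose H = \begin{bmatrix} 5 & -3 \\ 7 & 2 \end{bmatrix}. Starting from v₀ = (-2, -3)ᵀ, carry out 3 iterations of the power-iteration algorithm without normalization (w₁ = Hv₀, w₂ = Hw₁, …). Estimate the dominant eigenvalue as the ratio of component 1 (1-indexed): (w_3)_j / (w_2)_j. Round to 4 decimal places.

λ ≈ 7.5636

w1 = Hv₀ = (5·(-2) + (-3)·(-3); 7·(-2) + 2·(-3)) = (-1, -20)
w2 = Hw1 = (5·(-1) + (-3)·(-20); 7·(-1) + 2·(-20)) = (55, -47)
w3 = Hw2 = (416, 291)
Ratio at component: 416 / 55 = 7.5636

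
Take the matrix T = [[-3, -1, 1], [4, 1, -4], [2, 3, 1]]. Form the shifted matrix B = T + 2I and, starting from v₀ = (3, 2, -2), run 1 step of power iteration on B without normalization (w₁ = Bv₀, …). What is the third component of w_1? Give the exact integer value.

B = T + 2I has rows (-1, -1, 1); (4, 3, -4); (2, 3, 3)
w1 = Bv₀ = (-7, 26, 6)
Requested component of w1: 6

6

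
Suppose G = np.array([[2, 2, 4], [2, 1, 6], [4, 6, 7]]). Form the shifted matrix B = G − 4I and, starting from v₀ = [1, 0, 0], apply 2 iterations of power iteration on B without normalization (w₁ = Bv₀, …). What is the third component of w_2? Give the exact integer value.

B = G − 4I has rows (-2, 2, 4); (2, -3, 6); (4, 6, 3)
w1 = Bv₀ = (-2, 2, 4)
w2 = Bw1 = (24, 14, 16)
Requested component of w2: 16

16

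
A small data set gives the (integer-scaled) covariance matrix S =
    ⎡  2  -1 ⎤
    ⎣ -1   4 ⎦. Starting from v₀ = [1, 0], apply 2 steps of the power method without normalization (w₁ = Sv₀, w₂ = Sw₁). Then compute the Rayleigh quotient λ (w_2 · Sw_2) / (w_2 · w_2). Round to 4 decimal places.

λ ≈ 4.1639

w1 = Sv₀ = (2·1 + (-1)·0; (-1)·1 + 4·0) = (2, -1)
w2 = Sw1 = (2·2 + (-1)·(-1); (-1)·2 + 4·(-1)) = (5, -6)
Sw2 = (16, -29)
w2·Sw2 = 5·16 + (-6)·(-29) = 254; w2·w2 = 5·5 + (-6)·(-6) = 61
λ ≈ 254/61 = 4.1639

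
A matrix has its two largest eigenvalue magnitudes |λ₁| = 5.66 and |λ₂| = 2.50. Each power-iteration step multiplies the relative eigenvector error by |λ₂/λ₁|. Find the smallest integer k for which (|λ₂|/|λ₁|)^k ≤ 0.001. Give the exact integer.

9

|λ₂/λ₁| = 2.50/5.66 = 0.44170
Need k ≥ ln(0.001) / ln(0.44170) = -6.9078 / -0.8171 ≈ 8.454
Smallest integer k satisfying the bound: 9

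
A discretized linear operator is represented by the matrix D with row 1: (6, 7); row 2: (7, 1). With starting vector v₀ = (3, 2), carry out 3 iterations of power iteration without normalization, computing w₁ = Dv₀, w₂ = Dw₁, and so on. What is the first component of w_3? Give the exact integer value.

w1 = Dv₀ = (6·3 + 7·2; 7·3 + 1·2) = (32, 23)
w2 = Dw1 = (6·32 + 7·23; 7·32 + 1·23) = (353, 247)
w3 = Dw2 = (3847, 2718)
The requested component of w3 is 3847.

3847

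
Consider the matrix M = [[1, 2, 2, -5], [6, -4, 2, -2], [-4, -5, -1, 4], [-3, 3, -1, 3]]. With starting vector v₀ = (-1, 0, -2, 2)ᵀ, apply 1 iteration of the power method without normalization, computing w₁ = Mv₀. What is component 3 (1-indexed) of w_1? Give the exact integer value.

w1 = Mv₀ = (-15, -14, 14, 11)
The requested component of w1 is 14.

14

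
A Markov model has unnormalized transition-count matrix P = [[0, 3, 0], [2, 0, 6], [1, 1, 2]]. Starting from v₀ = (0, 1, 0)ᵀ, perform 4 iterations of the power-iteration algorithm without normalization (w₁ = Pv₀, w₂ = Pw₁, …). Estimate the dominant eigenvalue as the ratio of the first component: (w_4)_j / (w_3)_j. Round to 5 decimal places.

w1 = Pv₀ = (0·0 + 3·1 + 0·0; 2·0 + 0·1 + 6·0; 1·0 + 1·1 + 2·0) = (3, 0, 1)
w2 = Pw1 = (0·3 + 3·0 + 0·1; 2·3 + 0·0 + 6·1; 1·3 + 1·0 + 2·1) = (0, 12, 5)
w3 = Pw2 = (36, 30, 22)
w4 = Pw3 = (90, 204, 110)
Ratio at component: 90 / 36 = 2.50000

2.50000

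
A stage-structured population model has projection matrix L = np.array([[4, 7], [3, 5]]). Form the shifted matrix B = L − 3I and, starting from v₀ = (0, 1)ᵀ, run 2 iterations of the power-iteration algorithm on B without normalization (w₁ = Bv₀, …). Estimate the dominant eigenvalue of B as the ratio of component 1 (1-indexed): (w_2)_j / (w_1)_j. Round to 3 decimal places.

B = L − 3I has rows (1, 7); (3, 2)
w1 = Bv₀ = (1·0 + 7·1; 3·0 + 2·1) = (7, 2)
w2 = Bw1 = (1·7 + 7·2; 3·7 + 2·2) = (21, 25)
Ratio: 21/7 = 3.000

3.000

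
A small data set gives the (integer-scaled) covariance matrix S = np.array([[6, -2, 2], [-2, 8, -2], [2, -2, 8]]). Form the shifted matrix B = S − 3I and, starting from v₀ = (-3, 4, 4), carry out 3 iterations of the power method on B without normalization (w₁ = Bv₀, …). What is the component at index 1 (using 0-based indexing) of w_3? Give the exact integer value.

630

B = S − 3I has rows (3, -2, 2); (-2, 5, -2); (2, -2, 5)
w1 = Bv₀ = (-9, 18, 6)
w2 = Bw1 = (-51, 96, -24)
w3 = Bw2 = (-393, 630, -414)
Requested component of w3: 630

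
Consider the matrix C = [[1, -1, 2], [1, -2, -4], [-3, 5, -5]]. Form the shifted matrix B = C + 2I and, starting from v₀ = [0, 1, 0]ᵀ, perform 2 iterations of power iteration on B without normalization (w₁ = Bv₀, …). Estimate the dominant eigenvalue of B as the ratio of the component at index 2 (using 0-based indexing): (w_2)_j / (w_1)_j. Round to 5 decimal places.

B = C + 2I has rows (3, -1, 2); (1, 0, -4); (-3, 5, -3)
w1 = Bv₀ = (3·0 + (-1)·1 + 2·0; 1·0 + 0·1 + (-4)·0; (-3)·0 + 5·1 + (-3)·0) = (-1, 0, 5)
w2 = Bw1 = (3·(-1) + (-1)·0 + 2·5; 1·(-1) + 0·0 + (-4)·5; (-3)·(-1) + 5·0 + (-3)·5) = (7, -21, -12)
Ratio: -12/5 = -2.40000

μ ≈ -2.40000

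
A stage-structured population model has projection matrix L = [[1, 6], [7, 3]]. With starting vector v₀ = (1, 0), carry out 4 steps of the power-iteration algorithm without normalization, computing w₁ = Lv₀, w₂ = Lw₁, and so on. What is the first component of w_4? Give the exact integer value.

w1 = Lv₀ = (1, 7)
w2 = Lw1 = (43, 28)
w3 = Lw2 = (211, 385)
w4 = Lw3 = (2521, 2632)
The requested component of w4 is 2521.

2521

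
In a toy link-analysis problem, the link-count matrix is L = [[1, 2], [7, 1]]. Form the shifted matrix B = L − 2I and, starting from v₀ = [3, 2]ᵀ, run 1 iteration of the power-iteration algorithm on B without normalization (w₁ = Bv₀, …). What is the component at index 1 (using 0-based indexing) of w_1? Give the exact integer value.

19

B = L − 2I has rows (-1, 2); (7, -1)
w1 = Bv₀ = (1, 19)
Requested component of w1: 19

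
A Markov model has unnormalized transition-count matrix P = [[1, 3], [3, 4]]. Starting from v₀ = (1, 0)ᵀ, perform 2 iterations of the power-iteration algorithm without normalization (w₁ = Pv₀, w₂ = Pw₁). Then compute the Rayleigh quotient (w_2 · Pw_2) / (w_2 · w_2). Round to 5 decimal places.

w1 = Pv₀ = (1, 3)
w2 = Pw1 = (10, 15)
Pw2 = (55, 90)
w2·Pw2 = 10·55 + 15·90 = 1900; w2·w2 = 10·10 + 15·15 = 325
λ ≈ 1900/325 = 5.84615

λ ≈ 5.84615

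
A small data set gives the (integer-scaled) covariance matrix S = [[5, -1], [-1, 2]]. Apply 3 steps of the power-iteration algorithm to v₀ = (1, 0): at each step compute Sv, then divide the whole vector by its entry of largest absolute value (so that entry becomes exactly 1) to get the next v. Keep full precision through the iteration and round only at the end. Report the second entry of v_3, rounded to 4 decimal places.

-0.2920

Sv0 = (5.00000, -1.00000); divide by 5.00000 → v1 = (1.00000, -0.20000)
Sv1 = (5.20000, -1.40000); divide by 5.20000 → v2 = (1.00000, -0.26923)
Sv2 = (5.26923, -1.53846); divide by 5.26923 → v3 = (1.00000, -0.29197)
Requested entry of v3: -40/137 = -0.2920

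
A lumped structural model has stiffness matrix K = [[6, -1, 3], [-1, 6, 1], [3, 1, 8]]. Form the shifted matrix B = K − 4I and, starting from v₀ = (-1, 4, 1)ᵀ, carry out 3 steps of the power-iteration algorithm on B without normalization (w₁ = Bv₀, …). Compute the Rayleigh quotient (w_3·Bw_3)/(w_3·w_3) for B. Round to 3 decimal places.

B = K − 4I has rows (2, -1, 3); (-1, 2, 1); (3, 1, 4)
w1 = Bv₀ = (2·(-1) + (-1)·4 + 3·1; (-1)·(-1) + 2·4 + 1·1; 3·(-1) + 1·4 + 4·1) = (-3, 10, 5)
w2 = Bw1 = (2·(-3) + (-1)·10 + 3·5; (-1)·(-3) + 2·10 + 1·5; 3·(-3) + 1·10 + 4·5) = (-1, 28, 21)
w3 = Bw2 = (33, 78, 109)
Bw3 = (315, 232, 613)
w3·Bw3 = 95308; w3·w3 = 19054; μ ≈ 95308/19054 = 5.002

5.002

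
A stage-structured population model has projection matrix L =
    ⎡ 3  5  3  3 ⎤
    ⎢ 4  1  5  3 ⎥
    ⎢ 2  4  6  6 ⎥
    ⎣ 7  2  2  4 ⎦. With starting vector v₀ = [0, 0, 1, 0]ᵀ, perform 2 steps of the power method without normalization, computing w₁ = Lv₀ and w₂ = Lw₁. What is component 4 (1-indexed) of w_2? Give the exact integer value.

51

w1 = Lv₀ = (3·0 + 5·0 + 3·1 + 3·0; 4·0 + 1·0 + 5·1 + 3·0; 2·0 + 4·0 + 6·1 + 6·0; 7·0 + 2·0 + 2·1 + 4·0) = (3, 5, 6, 2)
w2 = Lw1 = (3·3 + 5·5 + 3·6 + 3·2; 4·3 + 1·5 + 5·6 + 3·2; 2·3 + 4·5 + 6·6 + 6·2; 7·3 + 2·5 + 2·6 + 4·2) = (58, 53, 74, 51)
The requested component of w2 is 51.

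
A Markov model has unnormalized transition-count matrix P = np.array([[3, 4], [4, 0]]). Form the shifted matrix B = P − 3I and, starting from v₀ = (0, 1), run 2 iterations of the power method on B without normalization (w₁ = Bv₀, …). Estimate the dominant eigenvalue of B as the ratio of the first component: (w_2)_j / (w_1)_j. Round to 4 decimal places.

B = P − 3I has rows (0, 4); (4, -3)
w1 = Bv₀ = (0·0 + 4·1; 4·0 + (-3)·1) = (4, -3)
w2 = Bw1 = (0·4 + 4·(-3); 4·4 + (-3)·(-3)) = (-12, 25)
Ratio: -12/4 = -3.0000

-3.0000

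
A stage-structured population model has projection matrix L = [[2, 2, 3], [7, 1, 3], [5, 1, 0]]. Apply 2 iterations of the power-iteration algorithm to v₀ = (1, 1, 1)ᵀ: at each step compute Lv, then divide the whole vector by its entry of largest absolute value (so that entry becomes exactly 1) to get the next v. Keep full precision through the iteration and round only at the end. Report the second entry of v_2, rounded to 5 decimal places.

1.00000

Lv0 = (7.000000, 11.000000, 6.000000); divide by 11.000000 → v1 = (0.636364, 1.000000, 0.545455)
Lv1 = (4.909091, 7.090909, 4.181818); divide by 7.090909 → v2 = (0.692308, 1.000000, 0.589744)
Requested entry of v2: 78/78 = 1.00000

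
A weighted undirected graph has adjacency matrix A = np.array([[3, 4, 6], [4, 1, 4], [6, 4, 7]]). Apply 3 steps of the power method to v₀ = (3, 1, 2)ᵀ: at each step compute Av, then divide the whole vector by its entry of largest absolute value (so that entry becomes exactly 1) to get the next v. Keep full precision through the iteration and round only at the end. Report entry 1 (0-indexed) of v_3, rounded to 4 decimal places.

0.5526

Av0 = (25.00000, 21.00000, 36.00000); divide by 36.00000 → v1 = (0.69444, 0.58333, 1.00000)
Av1 = (10.41667, 7.36111, 13.50000); divide by 13.50000 → v2 = (0.77160, 0.54527, 1.00000)
Av2 = (10.49588, 7.63169, 13.81070); divide by 13.81070 → v3 = (0.75998, 0.55259, 1.00000)
Requested entry of v3: 3709/6712 = 0.5526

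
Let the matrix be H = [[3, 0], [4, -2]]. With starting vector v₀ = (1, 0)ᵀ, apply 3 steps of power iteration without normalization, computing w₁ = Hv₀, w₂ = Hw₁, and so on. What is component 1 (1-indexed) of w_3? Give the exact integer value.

w1 = Hv₀ = (3, 4)
w2 = Hw1 = (9, 4)
w3 = Hw2 = (27, 28)
The requested component of w3 is 27.

27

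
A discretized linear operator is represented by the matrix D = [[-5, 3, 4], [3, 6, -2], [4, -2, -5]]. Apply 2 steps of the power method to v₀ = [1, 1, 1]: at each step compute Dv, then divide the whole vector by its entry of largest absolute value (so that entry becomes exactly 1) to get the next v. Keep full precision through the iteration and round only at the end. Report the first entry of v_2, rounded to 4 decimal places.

-0.0185

Dv0 = (2.00000, 7.00000, -3.00000); divide by 7.00000 → v1 = (0.28571, 1.00000, -0.42857)
Dv1 = (-0.14286, 7.71429, 1.28571); divide by 7.71429 → v2 = (-0.01852, 1.00000, 0.16667)
Requested entry of v2: -1/54 = -0.0185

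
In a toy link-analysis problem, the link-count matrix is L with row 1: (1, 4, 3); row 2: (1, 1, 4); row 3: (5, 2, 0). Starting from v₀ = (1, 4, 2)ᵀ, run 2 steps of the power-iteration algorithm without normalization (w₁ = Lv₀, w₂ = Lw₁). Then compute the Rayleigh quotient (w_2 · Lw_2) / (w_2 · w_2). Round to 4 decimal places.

λ ≈ 6.7438

w1 = Lv₀ = (23, 13, 13)
w2 = Lw1 = (114, 88, 141)
Lw2 = (889, 766, 746)
w2·Lw2 = 114·889 + 88·766 + 141·746 = 273940; w2·w2 = 114·114 + 88·88 + 141·141 = 40621
λ ≈ 273940/40621 = 6.7438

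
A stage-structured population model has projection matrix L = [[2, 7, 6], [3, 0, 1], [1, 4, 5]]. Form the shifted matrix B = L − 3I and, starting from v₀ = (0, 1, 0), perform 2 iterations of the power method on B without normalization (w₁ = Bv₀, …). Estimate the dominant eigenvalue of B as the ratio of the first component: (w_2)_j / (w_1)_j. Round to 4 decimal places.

μ ≈ -0.5714

B = L − 3I has rows (-1, 7, 6); (3, -3, 1); (1, 4, 2)
w1 = Bv₀ = ((-1)·0 + 7·1 + 6·0; 3·0 + (-3)·1 + 1·0; 1·0 + 4·1 + 2·0) = (7, -3, 4)
w2 = Bw1 = ((-1)·7 + 7·(-3) + 6·4; 3·7 + (-3)·(-3) + 1·4; 1·7 + 4·(-3) + 2·4) = (-4, 34, 3)
Ratio: -4/7 = -0.5714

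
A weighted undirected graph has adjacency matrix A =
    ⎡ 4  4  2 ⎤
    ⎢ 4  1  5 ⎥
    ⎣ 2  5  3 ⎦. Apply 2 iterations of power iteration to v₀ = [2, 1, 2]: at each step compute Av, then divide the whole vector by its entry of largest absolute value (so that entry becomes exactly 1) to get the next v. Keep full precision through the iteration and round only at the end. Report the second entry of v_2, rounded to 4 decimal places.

Av0 = (16.00000, 19.00000, 15.00000); divide by 19.00000 → v1 = (0.84211, 1.00000, 0.78947)
Av1 = (8.94737, 8.31579, 9.05263); divide by 9.05263 → v2 = (0.98837, 0.91860, 1.00000)
Requested entry of v2: 158/172 = 0.9186

0.9186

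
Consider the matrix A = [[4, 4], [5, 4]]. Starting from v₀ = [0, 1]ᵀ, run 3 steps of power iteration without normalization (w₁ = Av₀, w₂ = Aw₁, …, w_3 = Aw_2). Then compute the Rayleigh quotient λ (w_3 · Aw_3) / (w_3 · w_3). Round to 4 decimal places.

λ ≈ 8.4723

w1 = Av₀ = (4·0 + 4·1; 5·0 + 4·1) = (4, 4)
w2 = Aw1 = (4·4 + 4·4; 5·4 + 4·4) = (32, 36)
w3 = Aw2 = (272, 304)
Aw3 = (2304, 2576)
w3·Aw3 = 272·2304 + 304·2576 = 1409792; w3·w3 = 272·272 + 304·304 = 166400
λ ≈ 1409792/166400 = 8.4723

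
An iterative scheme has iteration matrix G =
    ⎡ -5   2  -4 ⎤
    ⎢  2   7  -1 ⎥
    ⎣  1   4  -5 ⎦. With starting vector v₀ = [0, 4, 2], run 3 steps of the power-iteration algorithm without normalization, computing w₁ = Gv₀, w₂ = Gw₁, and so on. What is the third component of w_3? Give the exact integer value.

w1 = Gv₀ = (0, 26, 6)
w2 = Gw1 = (28, 176, 74)
w3 = Gw2 = (-84, 1214, 362)
The requested component of w3 is 362.

362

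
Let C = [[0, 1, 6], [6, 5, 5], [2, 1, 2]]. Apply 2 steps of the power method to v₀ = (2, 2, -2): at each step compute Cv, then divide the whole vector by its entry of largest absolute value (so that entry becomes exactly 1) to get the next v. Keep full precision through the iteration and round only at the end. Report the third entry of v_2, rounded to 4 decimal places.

Cv0 = (-10.00000, 12.00000, 2.00000); divide by 12.00000 → v1 = (-0.83333, 1.00000, 0.16667)
Cv1 = (2.00000, 0.83333, -0.33333); divide by 2.00000 → v2 = (1.00000, 0.41667, -0.16667)
Requested entry of v2: -4/24 = -0.1667

-0.1667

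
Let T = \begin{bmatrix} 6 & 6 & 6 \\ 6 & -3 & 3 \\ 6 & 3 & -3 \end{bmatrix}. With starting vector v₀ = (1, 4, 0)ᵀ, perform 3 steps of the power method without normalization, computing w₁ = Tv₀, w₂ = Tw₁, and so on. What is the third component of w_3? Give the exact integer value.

w1 = Tv₀ = (6·1 + 6·4 + 6·0; 6·1 + (-3)·4 + 3·0; 6·1 + 3·4 + (-3)·0) = (30, -6, 18)
w2 = Tw1 = (6·30 + 6·(-6) + 6·18; 6·30 + (-3)·(-6) + 3·18; 6·30 + 3·(-6) + (-3)·18) = (252, 252, 108)
w3 = Tw2 = (3672, 1080, 1944)
The requested component of w3 is 1944.

1944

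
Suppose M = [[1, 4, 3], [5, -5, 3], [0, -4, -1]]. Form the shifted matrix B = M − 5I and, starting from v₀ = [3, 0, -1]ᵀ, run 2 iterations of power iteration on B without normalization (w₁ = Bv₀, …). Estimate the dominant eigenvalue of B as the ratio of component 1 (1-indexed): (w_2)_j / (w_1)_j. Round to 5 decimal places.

μ ≈ -8.40000

B = M − 5I has rows (-4, 4, 3); (5, -10, 3); (0, -4, -6)
w1 = Bv₀ = ((-4)·3 + 4·0 + 3·(-1); 5·3 + (-10)·0 + 3·(-1); 0·3 + (-4)·0 + (-6)·(-1)) = (-15, 12, 6)
w2 = Bw1 = ((-4)·(-15) + 4·12 + 3·6; 5·(-15) + (-10)·12 + 3·6; 0·(-15) + (-4)·12 + (-6)·6) = (126, -177, -84)
Ratio: 126/-15 = -8.40000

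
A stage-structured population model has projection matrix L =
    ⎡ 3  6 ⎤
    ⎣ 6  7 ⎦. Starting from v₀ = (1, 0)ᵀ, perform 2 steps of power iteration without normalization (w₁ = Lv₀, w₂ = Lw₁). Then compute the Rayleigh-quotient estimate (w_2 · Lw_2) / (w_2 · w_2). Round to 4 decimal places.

11.3200

w1 = Lv₀ = (3·1 + 6·0; 6·1 + 7·0) = (3, 6)
w2 = Lw1 = (3·3 + 6·6; 6·3 + 7·6) = (45, 60)
Lw2 = (495, 690)
w2·Lw2 = 45·495 + 60·690 = 63675; w2·w2 = 45·45 + 60·60 = 5625
λ ≈ 63675/5625 = 11.3200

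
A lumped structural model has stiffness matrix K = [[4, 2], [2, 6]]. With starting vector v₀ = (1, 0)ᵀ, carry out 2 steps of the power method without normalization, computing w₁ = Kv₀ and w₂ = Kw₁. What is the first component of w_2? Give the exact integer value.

w1 = Kv₀ = (4·1 + 2·0; 2·1 + 6·0) = (4, 2)
w2 = Kw1 = (4·4 + 2·2; 2·4 + 6·2) = (20, 20)
The requested component of w2 is 20.

20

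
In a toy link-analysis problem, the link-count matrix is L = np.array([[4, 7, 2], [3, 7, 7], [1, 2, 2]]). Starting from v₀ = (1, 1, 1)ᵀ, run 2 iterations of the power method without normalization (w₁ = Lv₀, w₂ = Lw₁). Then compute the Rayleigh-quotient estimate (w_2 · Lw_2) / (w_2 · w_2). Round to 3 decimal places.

11.979

w1 = Lv₀ = (13, 17, 5)
w2 = Lw1 = (181, 193, 57)
Lw2 = (2189, 2293, 681)
w2·Lw2 = 181·2189 + 193·2293 + 57·681 = 877575; w2·w2 = 181·181 + 193·193 + 57·57 = 73259
λ ≈ 877575/73259 = 11.979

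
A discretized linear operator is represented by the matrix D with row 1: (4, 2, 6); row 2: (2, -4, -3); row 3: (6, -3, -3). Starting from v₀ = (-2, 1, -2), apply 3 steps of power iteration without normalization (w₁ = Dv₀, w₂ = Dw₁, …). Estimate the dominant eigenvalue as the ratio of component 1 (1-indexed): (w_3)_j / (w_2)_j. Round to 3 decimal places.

7.477

w1 = Dv₀ = (-18, -2, -9)
w2 = Dw1 = (-130, -1, -75)
w3 = Dw2 = (-972, -31, -552)
Ratio at component: -972 / -130 = 7.477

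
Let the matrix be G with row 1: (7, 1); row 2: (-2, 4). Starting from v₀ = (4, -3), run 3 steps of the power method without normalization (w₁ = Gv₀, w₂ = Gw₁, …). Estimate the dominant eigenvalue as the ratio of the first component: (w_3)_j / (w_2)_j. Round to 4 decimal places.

λ ≈ 6.1613

w1 = Gv₀ = (7·4 + 1·(-3); (-2)·4 + 4·(-3)) = (25, -20)
w2 = Gw1 = (7·25 + 1·(-20); (-2)·25 + 4·(-20)) = (155, -130)
w3 = Gw2 = (955, -830)
Ratio at component: 955 / 155 = 6.1613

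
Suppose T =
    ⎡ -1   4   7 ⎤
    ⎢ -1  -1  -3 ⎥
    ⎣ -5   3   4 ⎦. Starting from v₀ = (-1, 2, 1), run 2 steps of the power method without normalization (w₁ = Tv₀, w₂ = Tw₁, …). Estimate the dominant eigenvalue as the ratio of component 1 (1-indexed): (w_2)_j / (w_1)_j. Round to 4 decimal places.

4.5625

w1 = Tv₀ = ((-1)·(-1) + 4·2 + 7·1; (-1)·(-1) + (-1)·2 + (-3)·1; (-5)·(-1) + 3·2 + 4·1) = (16, -4, 15)
w2 = Tw1 = ((-1)·16 + 4·(-4) + 7·15; (-1)·16 + (-1)·(-4) + (-3)·15; (-5)·16 + 3·(-4) + 4·15) = (73, -57, -32)
Ratio at component: 73 / 16 = 4.5625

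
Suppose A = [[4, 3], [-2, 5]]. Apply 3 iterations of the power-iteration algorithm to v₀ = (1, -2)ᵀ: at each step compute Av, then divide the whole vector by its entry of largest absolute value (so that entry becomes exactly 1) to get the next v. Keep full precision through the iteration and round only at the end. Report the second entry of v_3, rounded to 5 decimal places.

Av0 = (-2.000000, -12.000000); divide by -12.000000 → v1 = (0.166667, 1.000000)
Av1 = (3.666667, 4.666667); divide by 4.666667 → v2 = (0.785714, 1.000000)
Av2 = (6.142857, 3.428571); divide by 6.142857 → v3 = (1.000000, 0.558140)
Requested entry of v3: -192/-344 = 0.55814

0.55814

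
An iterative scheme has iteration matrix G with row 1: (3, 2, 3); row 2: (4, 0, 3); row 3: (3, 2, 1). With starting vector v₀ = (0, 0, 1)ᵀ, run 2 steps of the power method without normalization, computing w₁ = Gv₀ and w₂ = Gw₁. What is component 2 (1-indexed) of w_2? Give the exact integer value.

15

w1 = Gv₀ = (3, 3, 1)
w2 = Gw1 = (18, 15, 16)
The requested component of w2 is 15.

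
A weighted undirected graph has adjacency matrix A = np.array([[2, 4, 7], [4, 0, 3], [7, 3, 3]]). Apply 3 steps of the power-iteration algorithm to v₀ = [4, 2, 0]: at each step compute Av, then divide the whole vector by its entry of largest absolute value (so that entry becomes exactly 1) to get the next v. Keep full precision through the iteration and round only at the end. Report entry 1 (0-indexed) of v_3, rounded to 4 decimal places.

Av0 = (16.00000, 16.00000, 34.00000); divide by 34.00000 → v1 = (0.47059, 0.47059, 1.00000)
Av1 = (9.82353, 4.88235, 7.70588); divide by 9.82353 → v2 = (1.00000, 0.49701, 0.78443)
Av2 = (9.47904, 6.35329, 10.84431); divide by 10.84431 → v3 = (0.87410, 0.58586, 1.00000)
Requested entry of v3: 2122/3622 = 0.5859

0.5859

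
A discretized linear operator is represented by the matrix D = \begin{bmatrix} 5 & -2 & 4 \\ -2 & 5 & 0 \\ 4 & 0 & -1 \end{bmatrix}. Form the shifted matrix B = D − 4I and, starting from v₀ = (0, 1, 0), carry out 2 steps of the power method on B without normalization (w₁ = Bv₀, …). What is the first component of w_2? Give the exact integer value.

B = D − 4I has rows (1, -2, 4); (-2, 1, 0); (4, 0, -5)
w1 = Bv₀ = (-2, 1, 0)
w2 = Bw1 = (-4, 5, -8)
Requested component of w2: -4

-4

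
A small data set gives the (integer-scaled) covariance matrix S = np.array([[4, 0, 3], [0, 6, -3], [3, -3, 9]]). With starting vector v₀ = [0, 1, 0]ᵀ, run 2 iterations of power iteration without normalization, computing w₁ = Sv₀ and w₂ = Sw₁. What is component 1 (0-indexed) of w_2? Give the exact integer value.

w1 = Sv₀ = (4·0 + 0·1 + 3·0; 0·0 + 6·1 + (-3)·0; 3·0 + (-3)·1 + 9·0) = (0, 6, -3)
w2 = Sw1 = (4·0 + 0·6 + 3·(-3); 0·0 + 6·6 + (-3)·(-3); 3·0 + (-3)·6 + 9·(-3)) = (-9, 45, -45)
The requested component of w2 is 45.

45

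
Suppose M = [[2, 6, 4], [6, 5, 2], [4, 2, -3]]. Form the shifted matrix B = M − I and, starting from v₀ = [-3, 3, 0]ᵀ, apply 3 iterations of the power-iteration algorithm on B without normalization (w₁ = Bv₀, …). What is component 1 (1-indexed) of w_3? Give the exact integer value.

567

B = M − I has rows (1, 6, 4); (6, 4, 2); (4, 2, -4)
w1 = Bv₀ = (1·(-3) + 6·3 + 4·0; 6·(-3) + 4·3 + 2·0; 4·(-3) + 2·3 + (-4)·0) = (15, -6, -6)
w2 = Bw1 = (1·15 + 6·(-6) + 4·(-6); 6·15 + 4·(-6) + 2·(-6); 4·15 + 2·(-6) + (-4)·(-6)) = (-45, 54, 72)
w3 = Bw2 = (567, 90, -360)
Requested component of w3: 567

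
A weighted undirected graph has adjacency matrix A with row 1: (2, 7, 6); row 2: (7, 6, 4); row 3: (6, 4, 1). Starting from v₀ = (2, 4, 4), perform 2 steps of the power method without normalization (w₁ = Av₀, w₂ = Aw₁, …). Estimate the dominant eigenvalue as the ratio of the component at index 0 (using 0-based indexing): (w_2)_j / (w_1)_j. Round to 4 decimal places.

w1 = Av₀ = (2·2 + 7·4 + 6·4; 7·2 + 6·4 + 4·4; 6·2 + 4·4 + 1·4) = (56, 54, 32)
w2 = Aw1 = (2·56 + 7·54 + 6·32; 7·56 + 6·54 + 4·32; 6·56 + 4·54 + 1·32) = (682, 844, 584)
Ratio at component: 682 / 56 = 12.1786

λ ≈ 12.1786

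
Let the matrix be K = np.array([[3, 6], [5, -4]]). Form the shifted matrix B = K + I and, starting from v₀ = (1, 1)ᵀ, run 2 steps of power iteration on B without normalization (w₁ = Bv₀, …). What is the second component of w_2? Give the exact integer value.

44

B = K + I has rows (4, 6); (5, -3)
w1 = Bv₀ = (4·1 + 6·1; 5·1 + (-3)·1) = (10, 2)
w2 = Bw1 = (4·10 + 6·2; 5·10 + (-3)·2) = (52, 44)
Requested component of w2: 44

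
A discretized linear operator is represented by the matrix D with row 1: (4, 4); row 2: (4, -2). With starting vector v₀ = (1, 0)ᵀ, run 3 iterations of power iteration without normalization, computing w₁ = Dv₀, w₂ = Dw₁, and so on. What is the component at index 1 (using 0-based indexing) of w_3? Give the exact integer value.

112

w1 = Dv₀ = (4, 4)
w2 = Dw1 = (32, 8)
w3 = Dw2 = (160, 112)
The requested component of w3 is 112.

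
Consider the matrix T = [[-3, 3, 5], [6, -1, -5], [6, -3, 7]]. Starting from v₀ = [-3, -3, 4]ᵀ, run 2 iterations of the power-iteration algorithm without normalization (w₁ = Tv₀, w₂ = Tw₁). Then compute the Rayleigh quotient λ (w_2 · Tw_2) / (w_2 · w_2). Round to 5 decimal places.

λ ≈ 2.87968

w1 = Tv₀ = ((-3)·(-3) + 3·(-3) + 5·4; 6·(-3) + (-1)·(-3) + (-5)·4; 6·(-3) + (-3)·(-3) + 7·4) = (20, -35, 19)
w2 = Tw1 = ((-3)·20 + 3·(-35) + 5·19; 6·20 + (-1)·(-35) + (-5)·19; 6·20 + (-3)·(-35) + 7·19) = (-70, 60, 358)
Tw2 = (2180, -2270, 1906)
w2·Tw2 = (-70)·2180 + 60·(-2270) + 358·1906 = 393548; w2·w2 = (-70)·(-70) + 60·60 + 358·358 = 136664
λ ≈ 393548/136664 = 2.87968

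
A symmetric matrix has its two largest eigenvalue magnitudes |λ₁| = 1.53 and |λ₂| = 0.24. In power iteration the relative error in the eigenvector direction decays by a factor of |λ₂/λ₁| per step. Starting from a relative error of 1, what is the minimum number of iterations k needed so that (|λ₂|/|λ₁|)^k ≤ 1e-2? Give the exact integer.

|λ₂/λ₁| = 0.24/1.53 = 0.15686
Need k ≥ ln(1e-2) / ln(0.15686) = -4.6052 / -1.8524 ≈ 2.486
Smallest integer k satisfying the bound: 3

3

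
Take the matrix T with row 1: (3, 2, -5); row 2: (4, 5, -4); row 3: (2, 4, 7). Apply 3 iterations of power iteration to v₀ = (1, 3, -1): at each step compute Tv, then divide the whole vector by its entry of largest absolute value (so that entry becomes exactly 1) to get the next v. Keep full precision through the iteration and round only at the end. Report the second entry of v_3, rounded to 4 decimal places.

0.1349

Tv0 = (14.00000, 23.00000, 7.00000); divide by 23.00000 → v1 = (0.60870, 1.00000, 0.30435)
Tv1 = (2.30435, 6.21739, 7.34783); divide by 7.34783 → v2 = (0.31361, 0.84615, 1.00000)
Tv2 = (-2.36686, 1.48521, 11.01183); divide by 11.01183 → v3 = (-0.21494, 0.13487, 1.00000)
Requested entry of v3: 251/1861 = 0.1349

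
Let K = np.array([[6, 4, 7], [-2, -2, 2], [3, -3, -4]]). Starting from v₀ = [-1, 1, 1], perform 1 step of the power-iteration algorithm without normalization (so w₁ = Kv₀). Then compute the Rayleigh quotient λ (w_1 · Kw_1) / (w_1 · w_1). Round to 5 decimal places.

w1 = Kv₀ = (6·(-1) + 4·1 + 7·1; (-2)·(-1) + (-2)·1 + 2·1; 3·(-1) + (-3)·1 + (-4)·1) = (5, 2, -10)
Kw1 = (-32, -34, 49)
w1·Kw1 = 5·(-32) + 2·(-34) + (-10)·49 = -718; w1·w1 = 5·5 + 2·2 + (-10)·(-10) = 129
λ ≈ -718/129 = -5.56589

-5.56589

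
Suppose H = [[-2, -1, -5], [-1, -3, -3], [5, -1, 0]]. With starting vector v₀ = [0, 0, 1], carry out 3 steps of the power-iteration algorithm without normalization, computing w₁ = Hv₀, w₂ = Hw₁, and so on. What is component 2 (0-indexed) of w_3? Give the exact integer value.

51

w1 = Hv₀ = ((-2)·0 + (-1)·0 + (-5)·1; (-1)·0 + (-3)·0 + (-3)·1; 5·0 + (-1)·0 + 0·1) = (-5, -3, 0)
w2 = Hw1 = ((-2)·(-5) + (-1)·(-3) + (-5)·0; (-1)·(-5) + (-3)·(-3) + (-3)·0; 5·(-5) + (-1)·(-3) + 0·0) = (13, 14, -22)
w3 = Hw2 = (70, 11, 51)
The requested component of w3 is 51.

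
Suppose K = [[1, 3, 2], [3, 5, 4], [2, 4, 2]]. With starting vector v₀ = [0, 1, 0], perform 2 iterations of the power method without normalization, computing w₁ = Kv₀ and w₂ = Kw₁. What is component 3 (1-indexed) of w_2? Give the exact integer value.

34

w1 = Kv₀ = (3, 5, 4)
w2 = Kw1 = (26, 50, 34)
The requested component of w2 is 34.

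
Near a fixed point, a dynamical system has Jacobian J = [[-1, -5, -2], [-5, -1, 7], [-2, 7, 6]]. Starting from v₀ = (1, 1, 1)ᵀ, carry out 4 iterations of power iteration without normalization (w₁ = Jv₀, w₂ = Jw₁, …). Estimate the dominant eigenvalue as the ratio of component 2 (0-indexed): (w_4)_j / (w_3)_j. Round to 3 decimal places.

λ ≈ 10.113

w1 = Jv₀ = (-8, 1, 11)
w2 = Jw1 = (-19, 116, 89)
w3 = Jw2 = (-739, 602, 1384)
w4 = Jw3 = (-5039, 12781, 13996)
Ratio at component: 13996 / 1384 = 10.113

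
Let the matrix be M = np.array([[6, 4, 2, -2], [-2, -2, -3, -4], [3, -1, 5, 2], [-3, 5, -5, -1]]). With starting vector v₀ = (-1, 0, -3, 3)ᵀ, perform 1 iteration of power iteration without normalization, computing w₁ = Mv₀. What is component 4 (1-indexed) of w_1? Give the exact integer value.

15

w1 = Mv₀ = (6·(-1) + 4·0 + 2·(-3) + (-2)·3; (-2)·(-1) + (-2)·0 + (-3)·(-3) + (-4)·3; 3·(-1) + (-1)·0 + 5·(-3) + 2·3; (-3)·(-1) + 5·0 + (-5)·(-3) + (-1)·3) = (-18, -1, -12, 15)
The requested component of w1 is 15.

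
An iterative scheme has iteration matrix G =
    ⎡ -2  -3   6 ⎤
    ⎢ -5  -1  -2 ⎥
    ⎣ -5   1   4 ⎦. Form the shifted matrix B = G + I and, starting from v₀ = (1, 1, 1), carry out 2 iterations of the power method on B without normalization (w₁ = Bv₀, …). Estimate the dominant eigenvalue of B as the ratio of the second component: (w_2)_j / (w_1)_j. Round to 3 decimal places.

1.714

B = G + I has rows (-1, -3, 6); (-5, 0, -2); (-5, 1, 5)
w1 = Bv₀ = ((-1)·1 + (-3)·1 + 6·1; (-5)·1 + 0·1 + (-2)·1; (-5)·1 + 1·1 + 5·1) = (2, -7, 1)
w2 = Bw1 = ((-1)·2 + (-3)·(-7) + 6·1; (-5)·2 + 0·(-7) + (-2)·1; (-5)·2 + 1·(-7) + 5·1) = (25, -12, -12)
Ratio: -12/-7 = 1.714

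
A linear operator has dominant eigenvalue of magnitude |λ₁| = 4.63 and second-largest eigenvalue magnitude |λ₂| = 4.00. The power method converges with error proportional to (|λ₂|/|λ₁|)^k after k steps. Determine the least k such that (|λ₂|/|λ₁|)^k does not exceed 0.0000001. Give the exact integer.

111

|λ₂/λ₁| = 4.00/4.63 = 0.86393
Need k ≥ ln(0.0000001) / ln(0.86393) = -16.1181 / -0.1463 ≈ 110.200
Smallest integer k satisfying the bound: 111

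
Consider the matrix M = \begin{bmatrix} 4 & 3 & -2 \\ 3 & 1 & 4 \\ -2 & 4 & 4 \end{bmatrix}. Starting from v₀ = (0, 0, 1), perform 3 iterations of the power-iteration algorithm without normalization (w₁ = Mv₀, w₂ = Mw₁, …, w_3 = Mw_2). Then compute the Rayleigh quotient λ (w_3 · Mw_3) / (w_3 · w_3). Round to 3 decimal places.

6.653

w1 = Mv₀ = (-2, 4, 4)
w2 = Mw1 = (-4, 14, 36)
w3 = Mw2 = (-46, 146, 208)
Mw3 = (-162, 840, 1508)
w3·Mw3 = (-46)·(-162) + 146·840 + 208·1508 = 443756; w3·w3 = (-46)·(-46) + 146·146 + 208·208 = 66696
λ ≈ 443756/66696 = 6.653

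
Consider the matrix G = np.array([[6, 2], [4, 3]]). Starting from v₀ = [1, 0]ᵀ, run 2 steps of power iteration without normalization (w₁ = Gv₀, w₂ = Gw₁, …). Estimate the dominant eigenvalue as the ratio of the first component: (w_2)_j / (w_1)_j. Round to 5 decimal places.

w1 = Gv₀ = (6·1 + 2·0; 4·1 + 3·0) = (6, 4)
w2 = Gw1 = (6·6 + 2·4; 4·6 + 3·4) = (44, 36)
Ratio at component: 44 / 6 = 7.33333

7.33333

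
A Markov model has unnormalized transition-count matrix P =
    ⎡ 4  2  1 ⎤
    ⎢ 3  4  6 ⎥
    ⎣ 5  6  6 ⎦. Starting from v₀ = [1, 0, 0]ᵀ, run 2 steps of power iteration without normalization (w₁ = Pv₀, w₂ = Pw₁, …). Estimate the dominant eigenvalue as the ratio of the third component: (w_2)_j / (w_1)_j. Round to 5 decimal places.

w1 = Pv₀ = (4, 3, 5)
w2 = Pw1 = (27, 54, 68)
Ratio at component: 68 / 5 = 13.60000

λ ≈ 13.60000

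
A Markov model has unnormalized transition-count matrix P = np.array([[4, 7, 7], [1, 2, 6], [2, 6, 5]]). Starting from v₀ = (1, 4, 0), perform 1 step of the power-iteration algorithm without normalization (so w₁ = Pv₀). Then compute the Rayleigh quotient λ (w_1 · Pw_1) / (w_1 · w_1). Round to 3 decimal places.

w1 = Pv₀ = (4·1 + 7·4 + 7·0; 1·1 + 2·4 + 6·0; 2·1 + 6·4 + 5·0) = (32, 9, 26)
Pw1 = (373, 206, 248)
w1·Pw1 = 32·373 + 9·206 + 26·248 = 20238; w1·w1 = 32·32 + 9·9 + 26·26 = 1781
λ ≈ 20238/1781 = 11.363

λ ≈ 11.363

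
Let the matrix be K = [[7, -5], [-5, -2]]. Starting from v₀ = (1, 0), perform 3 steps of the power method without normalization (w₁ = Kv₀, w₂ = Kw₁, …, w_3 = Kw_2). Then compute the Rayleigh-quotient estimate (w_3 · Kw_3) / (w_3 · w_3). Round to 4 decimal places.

w1 = Kv₀ = (7·1 + (-5)·0; (-5)·1 + (-2)·0) = (7, -5)
w2 = Kw1 = (7·7 + (-5)·(-5); (-5)·7 + (-2)·(-5)) = (74, -25)
w3 = Kw2 = (643, -320)
Kw3 = (6101, -2575)
w3·Kw3 = 643·6101 + (-320)·(-2575) = 4746943; w3·w3 = 643·643 + (-320)·(-320) = 515849
λ ≈ 4746943/515849 = 9.2022

λ ≈ 9.2022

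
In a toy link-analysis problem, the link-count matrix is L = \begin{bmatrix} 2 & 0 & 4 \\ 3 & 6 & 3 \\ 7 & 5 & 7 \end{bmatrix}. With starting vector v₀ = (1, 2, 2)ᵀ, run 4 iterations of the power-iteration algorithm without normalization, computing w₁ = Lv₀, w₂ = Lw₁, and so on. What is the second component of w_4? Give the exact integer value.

w1 = Lv₀ = (10, 21, 31)
w2 = Lw1 = (144, 249, 392)
w3 = Lw2 = (1856, 3102, 4997)
w4 = Lw3 = (23700, 39171, 63481)
The requested component of w4 is 39171.

39171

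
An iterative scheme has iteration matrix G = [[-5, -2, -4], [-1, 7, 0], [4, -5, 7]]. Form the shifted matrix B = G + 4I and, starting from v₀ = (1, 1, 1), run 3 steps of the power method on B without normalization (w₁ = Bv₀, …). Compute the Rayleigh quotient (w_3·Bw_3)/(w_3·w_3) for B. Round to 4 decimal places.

B = G + 4I has rows (-1, -2, -4); (-1, 11, 0); (4, -5, 11)
w1 = Bv₀ = ((-1)·1 + (-2)·1 + (-4)·1; (-1)·1 + 11·1 + 0·1; 4·1 + (-5)·1 + 11·1) = (-7, 10, 10)
w2 = Bw1 = ((-1)·(-7) + (-2)·10 + (-4)·10; (-1)·(-7) + 11·10 + 0·10; 4·(-7) + (-5)·10 + 11·10) = (-53, 117, 32)
w3 = Bw2 = (-309, 1340, -445)
Bw3 = (-591, 15049, -12831)
w3·Bw3 = 26058074; w3·w3 = 2089106; μ ≈ 26058074/2089106 = 12.4733

12.4733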